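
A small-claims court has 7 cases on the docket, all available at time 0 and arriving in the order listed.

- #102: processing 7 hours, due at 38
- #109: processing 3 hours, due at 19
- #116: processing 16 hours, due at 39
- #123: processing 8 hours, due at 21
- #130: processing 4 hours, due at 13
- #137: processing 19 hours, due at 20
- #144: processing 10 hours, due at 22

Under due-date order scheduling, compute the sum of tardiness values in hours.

82

EDD (increasing due date): #130 #109 #137 #123 #144 #102 #116.
#130: 0→4, due 13, tardiness 0
#109: 4→7, due 19, tardiness 0
#137: 7→26, due 20, tardiness 6
#123: 26→34, due 21, tardiness 13
#144: 34→44, due 22, tardiness 22
#102: 44→51, due 38, tardiness 13
#116: 51→67, due 39, tardiness 28
Sum = 0+0+6+13+22+13+28 = 82.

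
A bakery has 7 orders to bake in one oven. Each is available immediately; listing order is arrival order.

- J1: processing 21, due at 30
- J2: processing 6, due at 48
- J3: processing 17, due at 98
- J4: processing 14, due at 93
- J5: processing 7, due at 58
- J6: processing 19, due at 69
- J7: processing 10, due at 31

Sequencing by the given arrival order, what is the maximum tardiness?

FIFO (arrival order): J1 J2 J3 J4 J5 J6 J7.
J1: 0→21, due 30, tardiness 0
J2: 21→27, due 48, tardiness 0
J3: 27→44, due 98, tardiness 0
J4: 44→58, due 93, tardiness 0
J5: 58→65, due 58, tardiness 7
J6: 65→84, due 69, tardiness 15
J7: 84→94, due 31, tardiness 63
Maximum = 63.

63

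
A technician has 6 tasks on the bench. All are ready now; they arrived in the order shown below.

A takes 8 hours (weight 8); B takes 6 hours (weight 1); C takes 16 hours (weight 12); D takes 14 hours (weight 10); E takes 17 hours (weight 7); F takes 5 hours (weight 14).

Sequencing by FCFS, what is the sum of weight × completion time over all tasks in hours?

2229

FIFO (arrival order): A B C D E F.
A: finishes 8, weight 8, w·C = 64
B: finishes 14, weight 1, w·C = 14
C: finishes 30, weight 12, w·C = 360
D: finishes 44, weight 10, w·C = 440
E: finishes 61, weight 7, w·C = 427
F: finishes 66, weight 14, w·C = 924
Sum = 64+14+360+440+427+924 = 2229.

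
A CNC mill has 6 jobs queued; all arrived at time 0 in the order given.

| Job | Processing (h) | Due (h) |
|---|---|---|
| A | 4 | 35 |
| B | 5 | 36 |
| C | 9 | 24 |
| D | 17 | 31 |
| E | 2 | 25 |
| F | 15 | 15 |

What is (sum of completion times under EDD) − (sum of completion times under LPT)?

-31

EDD (increasing due date): F C E D A B.
F: 0→15
C: 15→24
E: 24→26
D: 26→43
A: 43→47
B: 47→52
Sum = 15+24+26+43+47+52 = 207.
LPT (decreasing processing time): D F C B A E.
D: 0→17
F: 17→32
C: 32→41
B: 41→46
A: 46→50
E: 50→52
Sum = 17+32+41+46+50+52 = 238.
Difference = 207 − 238 = -31.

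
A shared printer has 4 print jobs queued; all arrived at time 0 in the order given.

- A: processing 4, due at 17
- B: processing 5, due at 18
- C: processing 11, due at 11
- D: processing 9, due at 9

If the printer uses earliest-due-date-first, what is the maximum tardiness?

EDD (increasing due date): D C A B.
D: 0→9, due 9, tardiness 0
C: 9→20, due 11, tardiness 9
A: 20→24, due 17, tardiness 7
B: 24→29, due 18, tardiness 11
Maximum = 11.

11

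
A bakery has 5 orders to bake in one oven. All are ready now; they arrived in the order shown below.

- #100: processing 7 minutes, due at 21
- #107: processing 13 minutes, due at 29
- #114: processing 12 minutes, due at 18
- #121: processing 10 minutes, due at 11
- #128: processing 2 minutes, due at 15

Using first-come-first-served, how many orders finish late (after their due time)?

FIFO (arrival order): #100 #107 #114 #121 #128.
#100: 0→7, due 21, tardiness 0
#107: 7→20, due 29, tardiness 0
#114: 20→32, due 18, tardiness 14
#121: 32→42, due 11, tardiness 31
#128: 42→44, due 15, tardiness 29
Late orders: 3.

3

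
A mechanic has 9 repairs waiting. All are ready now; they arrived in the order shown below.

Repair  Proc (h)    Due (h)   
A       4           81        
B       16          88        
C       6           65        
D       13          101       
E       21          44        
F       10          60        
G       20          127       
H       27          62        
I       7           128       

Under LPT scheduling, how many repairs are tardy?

4

LPT (decreasing processing time): H E G B D F I C A.
H: 0→27, due 62, tardiness 0
E: 27→48, due 44, tardiness 4
G: 48→68, due 127, tardiness 0
B: 68→84, due 88, tardiness 0
D: 84→97, due 101, tardiness 0
F: 97→107, due 60, tardiness 47
I: 107→114, due 128, tardiness 0
C: 114→120, due 65, tardiness 55
A: 120→124, due 81, tardiness 43
Late repairs: 4.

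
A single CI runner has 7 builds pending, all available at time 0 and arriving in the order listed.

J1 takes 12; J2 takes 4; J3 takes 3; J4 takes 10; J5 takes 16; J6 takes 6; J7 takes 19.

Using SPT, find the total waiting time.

SPT (increasing processing time): J3 J2 J6 J4 J1 J5 J7.
J3: waits 0, runs 0→3
J2: waits 3, runs 3→7
J6: waits 7, runs 7→13
J4: waits 13, runs 13→23
J1: waits 23, runs 23→35
J5: waits 35, runs 35→51
J7: waits 51, runs 51→70
Sum = 0+3+7+13+23+35+51 = 132.

132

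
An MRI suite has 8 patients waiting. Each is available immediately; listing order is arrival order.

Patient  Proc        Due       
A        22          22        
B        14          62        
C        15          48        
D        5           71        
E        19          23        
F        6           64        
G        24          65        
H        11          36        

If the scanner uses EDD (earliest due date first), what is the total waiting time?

EDD (increasing due date): A E H C B F G D.
A: waits 0, runs 0→22
E: waits 22, runs 22→41
H: waits 41, runs 41→52
C: waits 52, runs 52→67
B: waits 67, runs 67→81
F: waits 81, runs 81→87
G: waits 87, runs 87→111
D: waits 111, runs 111→116
Sum = 0+22+41+52+67+81+87+111 = 461.

461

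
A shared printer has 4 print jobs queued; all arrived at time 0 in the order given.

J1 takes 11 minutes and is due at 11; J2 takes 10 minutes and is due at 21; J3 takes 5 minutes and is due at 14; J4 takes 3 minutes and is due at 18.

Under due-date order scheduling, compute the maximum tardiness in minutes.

EDD (increasing due date): J1 J3 J4 J2.
J1: 0→11, due 11, tardiness 0
J3: 11→16, due 14, tardiness 2
J4: 16→19, due 18, tardiness 1
J2: 19→29, due 21, tardiness 8
Maximum = 8.

8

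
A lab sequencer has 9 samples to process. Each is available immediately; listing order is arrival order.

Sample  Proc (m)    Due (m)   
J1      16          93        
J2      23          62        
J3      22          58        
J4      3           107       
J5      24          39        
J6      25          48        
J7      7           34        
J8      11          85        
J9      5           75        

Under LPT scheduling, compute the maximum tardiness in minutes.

94

LPT (decreasing processing time): J6 J5 J2 J3 J1 J8 J7 J9 J4.
J6: 0→25, due 48, tardiness 0
J5: 25→49, due 39, tardiness 10
J2: 49→72, due 62, tardiness 10
J3: 72→94, due 58, tardiness 36
J1: 94→110, due 93, tardiness 17
J8: 110→121, due 85, tardiness 36
J7: 121→128, due 34, tardiness 94
J9: 128→133, due 75, tardiness 58
J4: 133→136, due 107, tardiness 29
Maximum = 94.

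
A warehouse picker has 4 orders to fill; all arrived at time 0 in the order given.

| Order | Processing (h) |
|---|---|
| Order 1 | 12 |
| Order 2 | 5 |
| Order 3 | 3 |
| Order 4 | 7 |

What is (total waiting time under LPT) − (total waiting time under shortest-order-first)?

29

LPT (decreasing processing time): Order 1 Order 4 Order 2 Order 3.
Order 1: waits 0, runs 0→12
Order 4: waits 12, runs 12→19
Order 2: waits 19, runs 19→24
Order 3: waits 24, runs 24→27
Sum = 0+12+19+24 = 55.
SPT (increasing processing time): Order 3 Order 2 Order 4 Order 1.
Order 3: waits 0, runs 0→3
Order 2: waits 3, runs 3→8
Order 4: waits 8, runs 8→15
Order 1: waits 15, runs 15→27
Sum = 0+3+8+15 = 26.
Difference = 55 − 26 = 29.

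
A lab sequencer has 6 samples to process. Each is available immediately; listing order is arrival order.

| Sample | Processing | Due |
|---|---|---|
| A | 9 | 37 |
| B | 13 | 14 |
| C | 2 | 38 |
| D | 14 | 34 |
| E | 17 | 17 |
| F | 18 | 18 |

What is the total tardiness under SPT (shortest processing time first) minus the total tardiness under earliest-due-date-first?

-33

SPT (increasing processing time): C A B D E F.
C: 0→2, due 38, tardiness 0
A: 2→11, due 37, tardiness 0
B: 11→24, due 14, tardiness 10
D: 24→38, due 34, tardiness 4
E: 38→55, due 17, tardiness 38
F: 55→73, due 18, tardiness 55
Sum = 0+0+10+4+38+55 = 107.
EDD (increasing due date): B E F D A C.
B: 0→13, due 14, tardiness 0
E: 13→30, due 17, tardiness 13
F: 30→48, due 18, tardiness 30
D: 48→62, due 34, tardiness 28
A: 62→71, due 37, tardiness 34
C: 71→73, due 38, tardiness 35
Sum = 0+13+30+28+34+35 = 140.
Difference = 107 − 140 = -33.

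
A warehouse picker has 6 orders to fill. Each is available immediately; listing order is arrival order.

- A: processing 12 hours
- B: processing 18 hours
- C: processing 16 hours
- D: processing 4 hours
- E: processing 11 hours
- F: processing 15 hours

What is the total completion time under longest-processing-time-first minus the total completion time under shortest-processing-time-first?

88

LPT (decreasing processing time): B C F A E D.
B: 0→18
C: 18→34
F: 34→49
A: 49→61
E: 61→72
D: 72→76
Sum = 18+34+49+61+72+76 = 310.
SPT (increasing processing time): D E A F C B.
D: 0→4
E: 4→15
A: 15→27
F: 27→42
C: 42→58
B: 58→76
Sum = 4+15+27+42+58+76 = 222.
Difference = 310 − 222 = 88.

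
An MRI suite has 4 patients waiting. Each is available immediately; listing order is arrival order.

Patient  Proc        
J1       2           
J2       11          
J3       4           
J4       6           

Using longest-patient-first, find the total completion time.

72

LPT (decreasing processing time): J2 J4 J3 J1.
J2: 0→11
J4: 11→17
J3: 17→21
J1: 21→23
Sum = 11+17+21+23 = 72.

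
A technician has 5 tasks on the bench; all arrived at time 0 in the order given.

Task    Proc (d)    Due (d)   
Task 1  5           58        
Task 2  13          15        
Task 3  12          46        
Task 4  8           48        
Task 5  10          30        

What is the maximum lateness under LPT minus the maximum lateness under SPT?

LPT (decreasing processing time): Task 2 Task 3 Task 5 Task 4 Task 1.
Task 2: 0→13, due 15, lateness -2
Task 3: 13→25, due 46, lateness -21
Task 5: 25→35, due 30, lateness 5
Task 4: 35→43, due 48, lateness -5
Task 1: 43→48, due 58, lateness -10
Maximum = 5.
SPT (increasing processing time): Task 1 Task 4 Task 5 Task 3 Task 2.
Task 1: 0→5, due 58, lateness -53
Task 4: 5→13, due 48, lateness -35
Task 5: 13→23, due 30, lateness -7
Task 3: 23→35, due 46, lateness -11
Task 2: 35→48, due 15, lateness 33
Maximum = 33.
Difference = 5 − 33 = -28.

-28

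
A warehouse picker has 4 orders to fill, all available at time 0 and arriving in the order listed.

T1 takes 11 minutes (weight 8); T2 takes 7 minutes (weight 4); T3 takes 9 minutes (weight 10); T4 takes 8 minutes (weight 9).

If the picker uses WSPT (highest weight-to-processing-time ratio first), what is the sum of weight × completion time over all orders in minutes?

606

WSPT (decreasing weight/processing-time ratio): T4 T3 T1 T2.
T4: finishes 8, weight 9, w·C = 72
T3: finishes 17, weight 10, w·C = 170
T1: finishes 28, weight 8, w·C = 224
T2: finishes 35, weight 4, w·C = 140
Sum = 72+170+224+140 = 606.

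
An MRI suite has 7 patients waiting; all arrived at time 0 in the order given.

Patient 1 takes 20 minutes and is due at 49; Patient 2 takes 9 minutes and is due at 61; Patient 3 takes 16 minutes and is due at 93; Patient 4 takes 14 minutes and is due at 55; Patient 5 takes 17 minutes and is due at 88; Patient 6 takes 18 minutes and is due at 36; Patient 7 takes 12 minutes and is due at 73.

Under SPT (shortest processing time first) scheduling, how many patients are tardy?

SPT (increasing processing time): Patient 2 Patient 7 Patient 4 Patient 3 Patient 5 Patient 6 Patient 1.
Patient 2: 0→9, due 61, tardiness 0
Patient 7: 9→21, due 73, tardiness 0
Patient 4: 21→35, due 55, tardiness 0
Patient 3: 35→51, due 93, tardiness 0
Patient 5: 51→68, due 88, tardiness 0
Patient 6: 68→86, due 36, tardiness 50
Patient 1: 86→106, due 49, tardiness 57
Late patients: 2.

2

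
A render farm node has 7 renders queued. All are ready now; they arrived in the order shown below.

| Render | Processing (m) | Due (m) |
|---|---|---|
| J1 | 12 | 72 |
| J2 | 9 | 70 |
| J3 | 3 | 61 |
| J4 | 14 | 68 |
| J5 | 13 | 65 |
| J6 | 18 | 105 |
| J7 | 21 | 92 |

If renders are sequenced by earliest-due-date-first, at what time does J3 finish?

EDD (increasing due date): J3 J5 J4 J2 J1 J7 J6.
J3: 0→3

3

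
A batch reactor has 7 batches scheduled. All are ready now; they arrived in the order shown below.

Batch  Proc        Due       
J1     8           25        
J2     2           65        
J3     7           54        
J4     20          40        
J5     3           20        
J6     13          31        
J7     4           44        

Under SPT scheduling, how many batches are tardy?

2

SPT (increasing processing time): J2 J5 J7 J3 J1 J6 J4.
J2: 0→2, due 65, tardiness 0
J5: 2→5, due 20, tardiness 0
J7: 5→9, due 44, tardiness 0
J3: 9→16, due 54, tardiness 0
J1: 16→24, due 25, tardiness 0
J6: 24→37, due 31, tardiness 6
J4: 37→57, due 40, tardiness 17
Late batches: 2.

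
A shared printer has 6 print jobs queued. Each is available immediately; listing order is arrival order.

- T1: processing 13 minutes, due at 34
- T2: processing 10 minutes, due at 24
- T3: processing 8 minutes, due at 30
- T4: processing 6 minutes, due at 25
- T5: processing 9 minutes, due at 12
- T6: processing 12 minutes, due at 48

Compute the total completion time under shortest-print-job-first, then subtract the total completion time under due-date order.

SPT (increasing processing time): T4 T3 T5 T2 T6 T1.
T4: 0→6
T3: 6→14
T5: 14→23
T2: 23→33
T6: 33→45
T1: 45→58
Sum = 6+14+23+33+45+58 = 179.
EDD (increasing due date): T5 T2 T4 T3 T1 T6.
T5: 0→9
T2: 9→19
T4: 19→25
T3: 25→33
T1: 33→46
T6: 46→58
Sum = 9+19+25+33+46+58 = 190.
Difference = 179 − 190 = -11.

-11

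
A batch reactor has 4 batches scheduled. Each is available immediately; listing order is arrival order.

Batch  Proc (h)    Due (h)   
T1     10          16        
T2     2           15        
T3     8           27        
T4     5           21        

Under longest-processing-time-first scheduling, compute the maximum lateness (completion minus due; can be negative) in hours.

10

LPT (decreasing processing time): T1 T3 T4 T2.
T1: 0→10, due 16, lateness -6
T3: 10→18, due 27, lateness -9
T4: 18→23, due 21, lateness 2
T2: 23→25, due 15, lateness 10
Maximum = 10.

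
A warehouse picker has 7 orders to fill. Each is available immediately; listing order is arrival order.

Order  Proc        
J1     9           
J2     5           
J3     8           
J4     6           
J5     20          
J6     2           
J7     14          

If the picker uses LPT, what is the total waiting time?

LPT (decreasing processing time): J5 J7 J1 J3 J4 J2 J6.
J5: waits 0, runs 0→20
J7: waits 20, runs 20→34
J1: waits 34, runs 34→43
J3: waits 43, runs 43→51
J4: waits 51, runs 51→57
J2: waits 57, runs 57→62
J6: waits 62, runs 62→64
Sum = 0+20+34+43+51+57+62 = 267.

267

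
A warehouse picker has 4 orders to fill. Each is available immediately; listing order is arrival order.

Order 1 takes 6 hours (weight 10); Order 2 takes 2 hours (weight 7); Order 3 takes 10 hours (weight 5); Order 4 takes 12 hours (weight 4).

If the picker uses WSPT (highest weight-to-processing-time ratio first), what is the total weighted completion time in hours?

WSPT (decreasing weight/processing-time ratio): Order 2 Order 1 Order 3 Order 4.
Order 2: finishes 2, weight 7, w·C = 14
Order 1: finishes 8, weight 10, w·C = 80
Order 3: finishes 18, weight 5, w·C = 90
Order 4: finishes 30, weight 4, w·C = 120
Sum = 14+80+90+120 = 304.

304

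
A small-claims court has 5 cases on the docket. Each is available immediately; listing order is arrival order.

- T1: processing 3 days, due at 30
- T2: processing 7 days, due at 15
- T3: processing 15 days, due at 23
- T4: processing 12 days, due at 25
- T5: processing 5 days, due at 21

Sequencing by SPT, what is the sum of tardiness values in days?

21

SPT (increasing processing time): T1 T5 T2 T4 T3.
T1: 0→3, due 30, tardiness 0
T5: 3→8, due 21, tardiness 0
T2: 8→15, due 15, tardiness 0
T4: 15→27, due 25, tardiness 2
T3: 27→42, due 23, tardiness 19
Sum = 0+0+0+2+19 = 21.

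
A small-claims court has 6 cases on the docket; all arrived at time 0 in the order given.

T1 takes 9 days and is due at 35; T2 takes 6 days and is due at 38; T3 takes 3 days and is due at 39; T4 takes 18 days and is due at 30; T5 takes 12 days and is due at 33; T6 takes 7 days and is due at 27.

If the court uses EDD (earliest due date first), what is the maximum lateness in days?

16

EDD (increasing due date): T6 T4 T5 T1 T2 T3.
T6: 0→7, due 27, lateness -20
T4: 7→25, due 30, lateness -5
T5: 25→37, due 33, lateness 4
T1: 37→46, due 35, lateness 11
T2: 46→52, due 38, lateness 14
T3: 52→55, due 39, lateness 16
Maximum = 16.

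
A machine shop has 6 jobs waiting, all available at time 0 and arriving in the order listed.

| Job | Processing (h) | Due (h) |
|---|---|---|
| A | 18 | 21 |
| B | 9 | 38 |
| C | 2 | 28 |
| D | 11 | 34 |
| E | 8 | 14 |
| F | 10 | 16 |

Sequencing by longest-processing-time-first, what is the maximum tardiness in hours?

LPT (decreasing processing time): A D F B E C.
A: 0→18, due 21, tardiness 0
D: 18→29, due 34, tardiness 0
F: 29→39, due 16, tardiness 23
B: 39→48, due 38, tardiness 10
E: 48→56, due 14, tardiness 42
C: 56→58, due 28, tardiness 30
Maximum = 42.

42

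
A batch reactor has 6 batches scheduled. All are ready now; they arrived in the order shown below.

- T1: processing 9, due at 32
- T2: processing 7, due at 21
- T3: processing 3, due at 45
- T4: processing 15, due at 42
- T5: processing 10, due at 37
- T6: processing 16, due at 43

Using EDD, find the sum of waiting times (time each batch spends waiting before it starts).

EDD (increasing due date): T2 T1 T5 T4 T6 T3.
T2: waits 0, runs 0→7
T1: waits 7, runs 7→16
T5: waits 16, runs 16→26
T4: waits 26, runs 26→41
T6: waits 41, runs 41→57
T3: waits 57, runs 57→60
Sum = 0+7+16+26+41+57 = 147.

147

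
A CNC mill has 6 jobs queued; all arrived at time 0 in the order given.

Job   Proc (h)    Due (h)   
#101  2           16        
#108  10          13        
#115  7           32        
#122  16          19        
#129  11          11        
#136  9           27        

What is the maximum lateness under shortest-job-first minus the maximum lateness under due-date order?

SPT (increasing processing time): #101 #115 #136 #108 #129 #122.
#101: 0→2, due 16, lateness -14
#115: 2→9, due 32, lateness -23
#136: 9→18, due 27, lateness -9
#108: 18→28, due 13, lateness 15
#129: 28→39, due 11, lateness 28
#122: 39→55, due 19, lateness 36
Maximum = 36.
EDD (increasing due date): #129 #108 #101 #122 #136 #115.
#129: 0→11, due 11, lateness 0
#108: 11→21, due 13, lateness 8
#101: 21→23, due 16, lateness 7
#122: 23→39, due 19, lateness 20
#136: 39→48, due 27, lateness 21
#115: 48→55, due 32, lateness 23
Maximum = 23.
Difference = 36 − 23 = 13.

13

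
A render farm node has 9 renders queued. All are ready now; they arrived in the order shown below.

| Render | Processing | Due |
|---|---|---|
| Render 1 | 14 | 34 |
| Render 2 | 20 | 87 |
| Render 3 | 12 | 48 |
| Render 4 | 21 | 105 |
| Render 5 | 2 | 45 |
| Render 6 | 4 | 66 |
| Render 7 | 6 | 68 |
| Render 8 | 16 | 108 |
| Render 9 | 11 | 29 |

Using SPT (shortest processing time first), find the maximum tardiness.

SPT (increasing processing time): Render 5 Render 6 Render 7 Render 9 Render 3 Render 1 Render 8 Render 2 Render 4.
Render 5: 0→2, due 45, tardiness 0
Render 6: 2→6, due 66, tardiness 0
Render 7: 6→12, due 68, tardiness 0
Render 9: 12→23, due 29, tardiness 0
Render 3: 23→35, due 48, tardiness 0
Render 1: 35→49, due 34, tardiness 15
Render 8: 49→65, due 108, tardiness 0
Render 2: 65→85, due 87, tardiness 0
Render 4: 85→106, due 105, tardiness 1
Maximum = 15.

15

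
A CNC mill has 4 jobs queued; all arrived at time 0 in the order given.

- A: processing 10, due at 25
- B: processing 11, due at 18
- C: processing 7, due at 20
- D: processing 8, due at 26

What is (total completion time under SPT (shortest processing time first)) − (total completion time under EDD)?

SPT (increasing processing time): C D A B.
C: 0→7
D: 7→15
A: 15→25
B: 25→36
Sum = 7+15+25+36 = 83.
EDD (increasing due date): B C A D.
B: 0→11
C: 11→18
A: 18→28
D: 28→36
Sum = 11+18+28+36 = 93.
Difference = 83 − 93 = -10.

-10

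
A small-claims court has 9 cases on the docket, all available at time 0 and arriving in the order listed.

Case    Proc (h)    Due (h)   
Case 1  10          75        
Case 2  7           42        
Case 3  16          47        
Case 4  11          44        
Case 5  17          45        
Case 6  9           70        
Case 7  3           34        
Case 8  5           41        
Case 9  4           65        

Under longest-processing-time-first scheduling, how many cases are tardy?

4

LPT (decreasing processing time): Case 5 Case 3 Case 4 Case 1 Case 6 Case 2 Case 8 Case 9 Case 7.
Case 5: 0→17, due 45, tardiness 0
Case 3: 17→33, due 47, tardiness 0
Case 4: 33→44, due 44, tardiness 0
Case 1: 44→54, due 75, tardiness 0
Case 6: 54→63, due 70, tardiness 0
Case 2: 63→70, due 42, tardiness 28
Case 8: 70→75, due 41, tardiness 34
Case 9: 75→79, due 65, tardiness 14
Case 7: 79→82, due 34, tardiness 48
Late cases: 4.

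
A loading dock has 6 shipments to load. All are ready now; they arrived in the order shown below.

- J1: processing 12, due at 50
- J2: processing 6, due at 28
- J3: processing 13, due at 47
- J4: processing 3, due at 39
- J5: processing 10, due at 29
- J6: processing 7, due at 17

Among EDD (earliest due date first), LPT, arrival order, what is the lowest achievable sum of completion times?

EDD (increasing due date): J6 J2 J5 J4 J3 J1.
J6: 0→7
J2: 7→13
J5: 13→23
J4: 23→26
J3: 26→39
J1: 39→51
Sum = 7+13+23+26+39+51 = 159.
LPT (decreasing processing time): J3 J1 J5 J6 J2 J4.
J3: 0→13
J1: 13→25
J5: 25→35
J6: 35→42
J2: 42→48
J4: 48→51
Sum = 13+25+35+42+48+51 = 214.
FIFO (arrival order): J1 J2 J3 J4 J5 J6.
J1: 0→12
J2: 12→18
J3: 18→31
J4: 31→34
J5: 34→44
J6: 44→51
Sum = 12+18+31+34+44+51 = 190.
EDD 159, LPT 214, FIFO 190 → minimum 159.

159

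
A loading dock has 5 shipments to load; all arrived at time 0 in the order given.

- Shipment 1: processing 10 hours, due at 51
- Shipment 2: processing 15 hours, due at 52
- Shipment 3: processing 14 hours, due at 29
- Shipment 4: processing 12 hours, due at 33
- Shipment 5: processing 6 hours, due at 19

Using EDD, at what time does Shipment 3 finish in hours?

20

EDD (increasing due date): Shipment 5 Shipment 3 Shipment 4 Shipment 1 Shipment 2.
Shipment 5: 0→6
Shipment 3: 6→20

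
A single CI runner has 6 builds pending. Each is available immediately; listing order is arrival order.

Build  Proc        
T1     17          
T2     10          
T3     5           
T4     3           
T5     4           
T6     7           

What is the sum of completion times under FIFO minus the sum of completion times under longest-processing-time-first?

-10

FIFO (arrival order): T1 T2 T3 T4 T5 T6.
T1: 0→17
T2: 17→27
T3: 27→32
T4: 32→35
T5: 35→39
T6: 39→46
Sum = 17+27+32+35+39+46 = 196.
LPT (decreasing processing time): T1 T2 T6 T3 T5 T4.
T1: 0→17
T2: 17→27
T6: 27→34
T3: 34→39
T5: 39→43
T4: 43→46
Sum = 17+27+34+39+43+46 = 206.
Difference = 196 − 206 = -10.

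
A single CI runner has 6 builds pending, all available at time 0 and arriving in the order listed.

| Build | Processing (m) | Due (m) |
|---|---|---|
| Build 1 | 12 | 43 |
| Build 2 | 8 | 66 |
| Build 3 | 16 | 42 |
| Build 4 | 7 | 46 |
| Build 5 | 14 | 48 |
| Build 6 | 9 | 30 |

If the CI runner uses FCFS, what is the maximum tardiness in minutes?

36

FIFO (arrival order): Build 1 Build 2 Build 3 Build 4 Build 5 Build 6.
Build 1: 0→12, due 43, tardiness 0
Build 2: 12→20, due 66, tardiness 0
Build 3: 20→36, due 42, tardiness 0
Build 4: 36→43, due 46, tardiness 0
Build 5: 43→57, due 48, tardiness 9
Build 6: 57→66, due 30, tardiness 36
Maximum = 36.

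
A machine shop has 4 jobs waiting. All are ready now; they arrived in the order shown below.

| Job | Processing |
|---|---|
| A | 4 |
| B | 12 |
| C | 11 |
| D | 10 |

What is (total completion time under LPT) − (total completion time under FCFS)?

LPT (decreasing processing time): B C D A.
B: 0→12
C: 12→23
D: 23→33
A: 33→37
Sum = 12+23+33+37 = 105.
FIFO (arrival order): A B C D.
A: 0→4
B: 4→16
C: 16→27
D: 27→37
Sum = 4+16+27+37 = 84.
Difference = 105 − 84 = 21.

21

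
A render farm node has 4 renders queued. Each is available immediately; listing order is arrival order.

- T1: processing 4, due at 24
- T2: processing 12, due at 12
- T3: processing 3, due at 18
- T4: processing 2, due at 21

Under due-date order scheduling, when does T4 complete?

EDD (increasing due date): T2 T3 T4 T1.
T2: 0→12
T3: 12→15
T4: 15→17

17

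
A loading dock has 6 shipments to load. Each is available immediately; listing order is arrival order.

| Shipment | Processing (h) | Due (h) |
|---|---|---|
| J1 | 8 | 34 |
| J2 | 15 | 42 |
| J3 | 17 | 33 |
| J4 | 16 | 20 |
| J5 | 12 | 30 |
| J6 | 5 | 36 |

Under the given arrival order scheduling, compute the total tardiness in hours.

FIFO (arrival order): J1 J2 J3 J4 J5 J6.
J1: 0→8, due 34, tardiness 0
J2: 8→23, due 42, tardiness 0
J3: 23→40, due 33, tardiness 7
J4: 40→56, due 20, tardiness 36
J5: 56→68, due 30, tardiness 38
J6: 68→73, due 36, tardiness 37
Sum = 0+0+7+36+38+37 = 118.

118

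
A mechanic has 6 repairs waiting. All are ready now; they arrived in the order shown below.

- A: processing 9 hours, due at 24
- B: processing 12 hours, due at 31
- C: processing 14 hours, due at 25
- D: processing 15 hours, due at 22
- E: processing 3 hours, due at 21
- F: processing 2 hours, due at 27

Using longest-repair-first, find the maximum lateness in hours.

32

LPT (decreasing processing time): D C B A E F.
D: 0→15, due 22, lateness -7
C: 15→29, due 25, lateness 4
B: 29→41, due 31, lateness 10
A: 41→50, due 24, lateness 26
E: 50→53, due 21, lateness 32
F: 53→55, due 27, lateness 28
Maximum = 32.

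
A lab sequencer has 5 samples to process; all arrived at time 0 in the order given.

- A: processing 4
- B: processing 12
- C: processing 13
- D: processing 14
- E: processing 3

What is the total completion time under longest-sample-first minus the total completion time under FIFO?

LPT (decreasing processing time): D C B A E.
D: 0→14
C: 14→27
B: 27→39
A: 39→43
E: 43→46
Sum = 14+27+39+43+46 = 169.
FIFO (arrival order): A B C D E.
A: 0→4
B: 4→16
C: 16→29
D: 29→43
E: 43→46
Sum = 4+16+29+43+46 = 138.
Difference = 169 − 138 = 31.

31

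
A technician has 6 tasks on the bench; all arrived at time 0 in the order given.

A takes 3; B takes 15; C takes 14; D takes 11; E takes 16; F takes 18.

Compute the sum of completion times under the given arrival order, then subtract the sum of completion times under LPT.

-83

FIFO (arrival order): A B C D E F.
A: 0→3
B: 3→18
C: 18→32
D: 32→43
E: 43→59
F: 59→77
Sum = 3+18+32+43+59+77 = 232.
LPT (decreasing processing time): F E B C D A.
F: 0→18
E: 18→34
B: 34→49
C: 49→63
D: 63→74
A: 74→77
Sum = 18+34+49+63+74+77 = 315.
Difference = 232 − 315 = -83.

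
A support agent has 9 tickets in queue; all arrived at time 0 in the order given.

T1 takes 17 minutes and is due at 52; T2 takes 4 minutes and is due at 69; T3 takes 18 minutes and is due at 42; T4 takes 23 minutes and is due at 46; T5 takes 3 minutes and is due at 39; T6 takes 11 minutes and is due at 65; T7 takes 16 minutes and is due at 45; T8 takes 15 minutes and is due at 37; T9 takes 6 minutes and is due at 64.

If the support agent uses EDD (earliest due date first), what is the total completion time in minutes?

608

EDD (increasing due date): T8 T5 T3 T7 T4 T1 T9 T6 T2.
T8: 0→15
T5: 15→18
T3: 18→36
T7: 36→52
T4: 52→75
T1: 75→92
T9: 92→98
T6: 98→109
T2: 109→113
Sum = 15+18+36+52+75+92+98+109+113 = 608.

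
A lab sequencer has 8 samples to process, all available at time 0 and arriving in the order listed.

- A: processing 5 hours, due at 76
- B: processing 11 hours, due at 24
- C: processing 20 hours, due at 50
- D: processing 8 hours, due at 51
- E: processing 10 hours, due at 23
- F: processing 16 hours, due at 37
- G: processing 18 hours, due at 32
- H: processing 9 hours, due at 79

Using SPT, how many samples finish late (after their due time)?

SPT (increasing processing time): A D H E B F G C.
A: 0→5, due 76, tardiness 0
D: 5→13, due 51, tardiness 0
H: 13→22, due 79, tardiness 0
E: 22→32, due 23, tardiness 9
B: 32→43, due 24, tardiness 19
F: 43→59, due 37, tardiness 22
G: 59→77, due 32, tardiness 45
C: 77→97, due 50, tardiness 47
Late samples: 5.

5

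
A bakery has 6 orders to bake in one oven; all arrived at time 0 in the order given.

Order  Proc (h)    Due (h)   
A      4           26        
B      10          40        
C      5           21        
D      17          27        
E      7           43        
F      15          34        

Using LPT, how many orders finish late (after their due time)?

4

LPT (decreasing processing time): D F B E C A.
D: 0→17, due 27, tardiness 0
F: 17→32, due 34, tardiness 0
B: 32→42, due 40, tardiness 2
E: 42→49, due 43, tardiness 6
C: 49→54, due 21, tardiness 33
A: 54→58, due 26, tardiness 32
Late orders: 4.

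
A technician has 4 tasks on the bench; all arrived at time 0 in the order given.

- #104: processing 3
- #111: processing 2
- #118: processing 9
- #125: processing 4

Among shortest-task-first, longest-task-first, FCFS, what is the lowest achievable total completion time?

34

SPT (increasing processing time): #111 #104 #125 #118.
#111: 0→2
#104: 2→5
#125: 5→9
#118: 9→18
Sum = 2+5+9+18 = 34.
LPT (decreasing processing time): #118 #125 #104 #111.
#118: 0→9
#125: 9→13
#104: 13→16
#111: 16→18
Sum = 9+13+16+18 = 56.
FIFO (arrival order): #104 #111 #118 #125.
#104: 0→3
#111: 3→5
#118: 5→14
#125: 14→18
Sum = 3+5+14+18 = 40.
SPT 34, LPT 56, FIFO 40 → minimum 34.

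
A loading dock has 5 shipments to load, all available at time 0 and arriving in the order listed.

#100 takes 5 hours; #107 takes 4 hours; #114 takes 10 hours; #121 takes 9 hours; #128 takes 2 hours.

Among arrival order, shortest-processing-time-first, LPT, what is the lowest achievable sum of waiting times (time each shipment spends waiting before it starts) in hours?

39

FIFO (arrival order): #100 #107 #114 #121 #128.
#100: waits 0, runs 0→5
#107: waits 5, runs 5→9
#114: waits 9, runs 9→19
#121: waits 19, runs 19→28
#128: waits 28, runs 28→30
Sum = 0+5+9+19+28 = 61.
SPT (increasing processing time): #128 #107 #100 #121 #114.
#128: waits 0, runs 0→2
#107: waits 2, runs 2→6
#100: waits 6, runs 6→11
#121: waits 11, runs 11→20
#114: waits 20, runs 20→30
Sum = 0+2+6+11+20 = 39.
LPT (decreasing processing time): #114 #121 #100 #107 #128.
#114: waits 0, runs 0→10
#121: waits 10, runs 10→19
#100: waits 19, runs 19→24
#107: waits 24, runs 24→28
#128: waits 28, runs 28→30
Sum = 0+10+19+24+28 = 81.
FIFO 61, SPT 39, LPT 81 → minimum 39.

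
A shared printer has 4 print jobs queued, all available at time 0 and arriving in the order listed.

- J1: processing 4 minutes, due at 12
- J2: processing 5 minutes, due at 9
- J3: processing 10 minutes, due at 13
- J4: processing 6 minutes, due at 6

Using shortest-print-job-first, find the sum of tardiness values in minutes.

21

SPT (increasing processing time): J1 J2 J4 J3.
J1: 0→4, due 12, tardiness 0
J2: 4→9, due 9, tardiness 0
J4: 9→15, due 6, tardiness 9
J3: 15→25, due 13, tardiness 12
Sum = 0+0+9+12 = 21.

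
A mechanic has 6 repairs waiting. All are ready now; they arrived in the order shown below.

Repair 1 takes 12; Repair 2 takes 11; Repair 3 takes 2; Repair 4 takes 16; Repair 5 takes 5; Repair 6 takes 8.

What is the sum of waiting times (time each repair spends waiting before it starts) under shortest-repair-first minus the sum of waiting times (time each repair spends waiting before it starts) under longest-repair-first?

SPT (increasing processing time): Repair 3 Repair 5 Repair 6 Repair 2 Repair 1 Repair 4.
Repair 3: waits 0, runs 0→2
Repair 5: waits 2, runs 2→7
Repair 6: waits 7, runs 7→15
Repair 2: waits 15, runs 15→26
Repair 1: waits 26, runs 26→38
Repair 4: waits 38, runs 38→54
Sum = 0+2+7+15+26+38 = 88.
LPT (decreasing processing time): Repair 4 Repair 1 Repair 2 Repair 6 Repair 5 Repair 3.
Repair 4: waits 0, runs 0→16
Repair 1: waits 16, runs 16→28
Repair 2: waits 28, runs 28→39
Repair 6: waits 39, runs 39→47
Repair 5: waits 47, runs 47→52
Repair 3: waits 52, runs 52→54
Sum = 0+16+28+39+47+52 = 182.
Difference = 88 − 182 = -94.

-94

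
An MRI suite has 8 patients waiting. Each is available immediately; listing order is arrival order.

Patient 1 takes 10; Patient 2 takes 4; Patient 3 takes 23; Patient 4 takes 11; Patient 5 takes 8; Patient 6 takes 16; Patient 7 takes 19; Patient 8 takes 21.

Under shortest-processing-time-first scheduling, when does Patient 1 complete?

SPT (increasing processing time): Patient 2 Patient 5 Patient 1 Patient 4 Patient 6 Patient 7 Patient 8 Patient 3.
Patient 2: 0→4
Patient 5: 4→12
Patient 1: 12→22

22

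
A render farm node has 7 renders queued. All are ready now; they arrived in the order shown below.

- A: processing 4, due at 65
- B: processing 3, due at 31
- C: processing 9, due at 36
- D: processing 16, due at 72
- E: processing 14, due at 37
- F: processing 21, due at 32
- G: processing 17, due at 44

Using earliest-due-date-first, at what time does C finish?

33

EDD (increasing due date): B F C E G A D.
B: 0→3
F: 3→24
C: 24→33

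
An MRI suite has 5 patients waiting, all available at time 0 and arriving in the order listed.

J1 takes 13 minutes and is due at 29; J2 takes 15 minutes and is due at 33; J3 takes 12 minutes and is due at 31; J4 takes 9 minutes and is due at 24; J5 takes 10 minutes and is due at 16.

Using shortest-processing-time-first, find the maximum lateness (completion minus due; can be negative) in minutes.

SPT (increasing processing time): J4 J5 J3 J1 J2.
J4: 0→9, due 24, lateness -15
J5: 9→19, due 16, lateness 3
J3: 19→31, due 31, lateness 0
J1: 31→44, due 29, lateness 15
J2: 44→59, due 33, lateness 26
Maximum = 26.

26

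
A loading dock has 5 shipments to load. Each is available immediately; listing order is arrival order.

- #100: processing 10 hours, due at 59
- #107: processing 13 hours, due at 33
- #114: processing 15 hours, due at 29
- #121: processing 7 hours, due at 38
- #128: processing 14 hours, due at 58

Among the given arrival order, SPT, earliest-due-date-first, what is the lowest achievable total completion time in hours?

157

FIFO (arrival order): #100 #107 #114 #121 #128.
#100: 0→10
#107: 10→23
#114: 23→38
#121: 38→45
#128: 45→59
Sum = 10+23+38+45+59 = 175.
SPT (increasing processing time): #121 #100 #107 #128 #114.
#121: 0→7
#100: 7→17
#107: 17→30
#128: 30→44
#114: 44→59
Sum = 7+17+30+44+59 = 157.
EDD (increasing due date): #114 #107 #121 #128 #100.
#114: 0→15
#107: 15→28
#121: 28→35
#128: 35→49
#100: 49→59
Sum = 15+28+35+49+59 = 186.
FIFO 175, SPT 157, EDD 186 → minimum 157.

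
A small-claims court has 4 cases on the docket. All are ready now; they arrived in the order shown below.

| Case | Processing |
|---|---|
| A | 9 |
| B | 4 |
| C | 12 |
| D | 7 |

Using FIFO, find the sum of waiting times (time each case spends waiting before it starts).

47

FIFO (arrival order): A B C D.
A: waits 0, runs 0→9
B: waits 9, runs 9→13
C: waits 13, runs 13→25
D: waits 25, runs 25→32
Sum = 0+9+13+25 = 47.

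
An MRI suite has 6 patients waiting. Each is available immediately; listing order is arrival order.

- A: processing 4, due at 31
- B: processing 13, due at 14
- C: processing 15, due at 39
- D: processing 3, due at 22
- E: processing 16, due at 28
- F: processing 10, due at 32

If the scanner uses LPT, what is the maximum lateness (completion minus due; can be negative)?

LPT (decreasing processing time): E C B F A D.
E: 0→16, due 28, lateness -12
C: 16→31, due 39, lateness -8
B: 31→44, due 14, lateness 30
F: 44→54, due 32, lateness 22
A: 54→58, due 31, lateness 27
D: 58→61, due 22, lateness 39
Maximum = 39.

39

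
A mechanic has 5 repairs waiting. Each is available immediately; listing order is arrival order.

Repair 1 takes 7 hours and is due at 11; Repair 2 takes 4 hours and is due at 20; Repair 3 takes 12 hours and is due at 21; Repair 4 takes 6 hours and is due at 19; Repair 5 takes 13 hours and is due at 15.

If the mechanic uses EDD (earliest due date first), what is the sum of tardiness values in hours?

43

EDD (increasing due date): Repair 1 Repair 5 Repair 4 Repair 2 Repair 3.
Repair 1: 0→7, due 11, tardiness 0
Repair 5: 7→20, due 15, tardiness 5
Repair 4: 20→26, due 19, tardiness 7
Repair 2: 26→30, due 20, tardiness 10
Repair 3: 30→42, due 21, tardiness 21
Sum = 0+5+7+10+21 = 43.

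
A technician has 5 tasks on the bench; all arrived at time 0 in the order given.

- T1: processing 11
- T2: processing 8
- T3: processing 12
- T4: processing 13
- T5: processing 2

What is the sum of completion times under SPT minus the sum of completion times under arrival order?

-39

SPT (increasing processing time): T5 T2 T1 T3 T4.
T5: 0→2
T2: 2→10
T1: 10→21
T3: 21→33
T4: 33→46
Sum = 2+10+21+33+46 = 112.
FIFO (arrival order): T1 T2 T3 T4 T5.
T1: 0→11
T2: 11→19
T3: 19→31
T4: 31→44
T5: 44→46
Sum = 11+19+31+44+46 = 151.
Difference = 112 − 151 = -39.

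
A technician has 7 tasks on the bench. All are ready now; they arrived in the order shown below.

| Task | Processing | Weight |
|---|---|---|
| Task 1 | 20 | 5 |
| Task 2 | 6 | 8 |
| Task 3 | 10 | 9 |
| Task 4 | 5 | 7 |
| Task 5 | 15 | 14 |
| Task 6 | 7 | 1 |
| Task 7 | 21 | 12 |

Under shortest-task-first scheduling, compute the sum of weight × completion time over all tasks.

SPT (increasing processing time): Task 4 Task 2 Task 6 Task 3 Task 5 Task 1 Task 7.
Task 4: finishes 5, weight 7, w·C = 35
Task 2: finishes 11, weight 8, w·C = 88
Task 6: finishes 18, weight 1, w·C = 18
Task 3: finishes 28, weight 9, w·C = 252
Task 5: finishes 43, weight 14, w·C = 602
Task 1: finishes 63, weight 5, w·C = 315
Task 7: finishes 84, weight 12, w·C = 1008
Sum = 35+88+18+252+602+315+1008 = 2318.

2318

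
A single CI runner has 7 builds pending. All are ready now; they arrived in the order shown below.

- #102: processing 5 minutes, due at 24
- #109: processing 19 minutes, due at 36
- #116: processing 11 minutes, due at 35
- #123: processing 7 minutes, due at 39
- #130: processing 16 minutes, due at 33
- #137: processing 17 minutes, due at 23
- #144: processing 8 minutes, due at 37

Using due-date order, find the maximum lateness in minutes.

44

EDD (increasing due date): #137 #102 #130 #116 #109 #144 #123.
#137: 0→17, due 23, lateness -6
#102: 17→22, due 24, lateness -2
#130: 22→38, due 33, lateness 5
#116: 38→49, due 35, lateness 14
#109: 49→68, due 36, lateness 32
#144: 68→76, due 37, lateness 39
#123: 76→83, due 39, lateness 44
Maximum = 44.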